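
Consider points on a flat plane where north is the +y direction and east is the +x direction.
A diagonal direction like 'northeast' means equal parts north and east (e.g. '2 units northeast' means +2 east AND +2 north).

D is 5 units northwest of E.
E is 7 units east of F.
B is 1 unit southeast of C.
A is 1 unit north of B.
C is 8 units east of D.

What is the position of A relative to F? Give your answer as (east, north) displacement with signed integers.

Place F at the origin (east=0, north=0).
  E is 7 units east of F: delta (east=+7, north=+0); E at (east=7, north=0).
  D is 5 units northwest of E: delta (east=-5, north=+5); D at (east=2, north=5).
  C is 8 units east of D: delta (east=+8, north=+0); C at (east=10, north=5).
  B is 1 unit southeast of C: delta (east=+1, north=-1); B at (east=11, north=4).
  A is 1 unit north of B: delta (east=+0, north=+1); A at (east=11, north=5).
Therefore A relative to F: (east=11, north=5).

Answer: A is at (east=11, north=5) relative to F.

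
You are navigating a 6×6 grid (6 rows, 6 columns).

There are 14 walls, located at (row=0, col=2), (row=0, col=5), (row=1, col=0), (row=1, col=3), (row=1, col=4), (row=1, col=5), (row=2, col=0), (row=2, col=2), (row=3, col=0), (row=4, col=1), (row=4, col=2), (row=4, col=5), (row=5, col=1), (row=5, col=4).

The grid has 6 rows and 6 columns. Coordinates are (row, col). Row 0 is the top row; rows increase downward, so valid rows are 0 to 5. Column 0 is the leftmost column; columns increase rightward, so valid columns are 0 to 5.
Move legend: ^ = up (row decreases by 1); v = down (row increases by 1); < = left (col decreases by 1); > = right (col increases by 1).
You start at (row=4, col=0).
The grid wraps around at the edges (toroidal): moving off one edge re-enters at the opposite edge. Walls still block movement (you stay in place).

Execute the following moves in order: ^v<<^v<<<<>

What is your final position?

Answer: Final position: (row=5, col=0)

Derivation:
Start: (row=4, col=0)
  ^ (up): blocked, stay at (row=4, col=0)
  v (down): (row=4, col=0) -> (row=5, col=0)
  < (left): (row=5, col=0) -> (row=5, col=5)
  < (left): blocked, stay at (row=5, col=5)
  ^ (up): blocked, stay at (row=5, col=5)
  v (down): blocked, stay at (row=5, col=5)
  [×4]< (left): blocked, stay at (row=5, col=5)
  > (right): (row=5, col=5) -> (row=5, col=0)
Final: (row=5, col=0)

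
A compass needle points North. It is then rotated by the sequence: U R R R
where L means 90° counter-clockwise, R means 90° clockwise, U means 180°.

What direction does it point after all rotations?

Start: North
  U (U-turn (180°)) -> South
  R (right (90° clockwise)) -> West
  R (right (90° clockwise)) -> North
  R (right (90° clockwise)) -> East
Final: East

Answer: Final heading: East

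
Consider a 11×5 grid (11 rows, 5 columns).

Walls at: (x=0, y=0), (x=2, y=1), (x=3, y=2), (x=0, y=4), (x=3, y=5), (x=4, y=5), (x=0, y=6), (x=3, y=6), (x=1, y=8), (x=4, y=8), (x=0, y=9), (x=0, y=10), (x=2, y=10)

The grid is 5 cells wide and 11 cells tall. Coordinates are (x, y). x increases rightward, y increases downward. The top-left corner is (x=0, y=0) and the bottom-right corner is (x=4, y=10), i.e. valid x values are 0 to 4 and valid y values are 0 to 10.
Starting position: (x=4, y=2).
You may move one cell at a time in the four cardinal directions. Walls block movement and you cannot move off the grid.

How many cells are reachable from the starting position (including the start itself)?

BFS flood-fill from (x=4, y=2):
  Distance 0: (x=4, y=2)
  Distance 1: (x=4, y=1), (x=4, y=3)
  Distance 2: (x=4, y=0), (x=3, y=1), (x=3, y=3), (x=4, y=4)
  Distance 3: (x=3, y=0), (x=2, y=3), (x=3, y=4)
  Distance 4: (x=2, y=0), (x=2, y=2), (x=1, y=3), (x=2, y=4)
  Distance 5: (x=1, y=0), (x=1, y=2), (x=0, y=3), (x=1, y=4), (x=2, y=5)
  Distance 6: (x=1, y=1), (x=0, y=2), (x=1, y=5), (x=2, y=6)
  Distance 7: (x=0, y=1), (x=0, y=5), (x=1, y=6), (x=2, y=7)
  Distance 8: (x=1, y=7), (x=3, y=7), (x=2, y=8)
  Distance 9: (x=0, y=7), (x=4, y=7), (x=3, y=8), (x=2, y=9)
  Distance 10: (x=4, y=6), (x=0, y=8), (x=1, y=9), (x=3, y=9)
  Distance 11: (x=4, y=9), (x=1, y=10), (x=3, y=10)
  Distance 12: (x=4, y=10)
Total reachable: 42 (grid has 42 open cells total)

Answer: Reachable cells: 42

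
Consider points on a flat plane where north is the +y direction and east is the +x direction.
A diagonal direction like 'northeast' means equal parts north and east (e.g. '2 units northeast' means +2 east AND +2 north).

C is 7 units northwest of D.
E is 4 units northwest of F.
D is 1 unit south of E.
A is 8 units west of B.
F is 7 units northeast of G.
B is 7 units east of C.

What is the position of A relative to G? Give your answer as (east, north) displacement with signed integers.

Place G at the origin (east=0, north=0).
  F is 7 units northeast of G: delta (east=+7, north=+7); F at (east=7, north=7).
  E is 4 units northwest of F: delta (east=-4, north=+4); E at (east=3, north=11).
  D is 1 unit south of E: delta (east=+0, north=-1); D at (east=3, north=10).
  C is 7 units northwest of D: delta (east=-7, north=+7); C at (east=-4, north=17).
  B is 7 units east of C: delta (east=+7, north=+0); B at (east=3, north=17).
  A is 8 units west of B: delta (east=-8, north=+0); A at (east=-5, north=17).
Therefore A relative to G: (east=-5, north=17).

Answer: A is at (east=-5, north=17) relative to G.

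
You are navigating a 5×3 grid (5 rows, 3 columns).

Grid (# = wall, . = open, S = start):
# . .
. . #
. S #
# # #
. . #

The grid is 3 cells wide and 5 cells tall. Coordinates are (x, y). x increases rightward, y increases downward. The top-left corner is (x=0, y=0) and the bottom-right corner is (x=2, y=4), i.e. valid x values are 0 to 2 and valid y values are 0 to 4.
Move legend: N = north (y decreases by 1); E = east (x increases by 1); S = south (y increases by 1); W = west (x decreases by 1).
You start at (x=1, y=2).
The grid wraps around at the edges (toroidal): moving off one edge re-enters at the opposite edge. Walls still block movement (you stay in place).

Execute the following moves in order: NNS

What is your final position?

Start: (x=1, y=2)
  N (north): (x=1, y=2) -> (x=1, y=1)
  N (north): (x=1, y=1) -> (x=1, y=0)
  S (south): (x=1, y=0) -> (x=1, y=1)
Final: (x=1, y=1)

Answer: Final position: (x=1, y=1)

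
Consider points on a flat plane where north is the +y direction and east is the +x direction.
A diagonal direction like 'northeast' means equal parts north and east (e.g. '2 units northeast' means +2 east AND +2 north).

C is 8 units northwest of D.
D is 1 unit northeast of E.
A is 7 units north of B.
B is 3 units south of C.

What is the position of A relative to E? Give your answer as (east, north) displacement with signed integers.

Answer: A is at (east=-7, north=13) relative to E.

Derivation:
Place E at the origin (east=0, north=0).
  D is 1 unit northeast of E: delta (east=+1, north=+1); D at (east=1, north=1).
  C is 8 units northwest of D: delta (east=-8, north=+8); C at (east=-7, north=9).
  B is 3 units south of C: delta (east=+0, north=-3); B at (east=-7, north=6).
  A is 7 units north of B: delta (east=+0, north=+7); A at (east=-7, north=13).
Therefore A relative to E: (east=-7, north=13).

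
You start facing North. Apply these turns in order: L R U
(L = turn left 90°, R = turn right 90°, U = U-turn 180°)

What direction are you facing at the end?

Answer: Final heading: South

Derivation:
Start: North
  L (left (90° counter-clockwise)) -> West
  R (right (90° clockwise)) -> North
  U (U-turn (180°)) -> South
Final: South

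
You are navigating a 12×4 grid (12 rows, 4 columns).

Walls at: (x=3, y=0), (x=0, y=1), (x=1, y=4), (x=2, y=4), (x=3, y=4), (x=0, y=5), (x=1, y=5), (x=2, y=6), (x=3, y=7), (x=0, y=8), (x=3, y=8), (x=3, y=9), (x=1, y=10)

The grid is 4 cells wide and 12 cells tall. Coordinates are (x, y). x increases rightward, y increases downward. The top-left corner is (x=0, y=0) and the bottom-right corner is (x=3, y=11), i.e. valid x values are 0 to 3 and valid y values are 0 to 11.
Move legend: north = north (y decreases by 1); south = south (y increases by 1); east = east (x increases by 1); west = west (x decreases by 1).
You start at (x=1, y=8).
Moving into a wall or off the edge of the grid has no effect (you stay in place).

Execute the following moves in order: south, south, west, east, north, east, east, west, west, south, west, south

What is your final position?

Answer: Final position: (x=0, y=10)

Derivation:
Start: (x=1, y=8)
  south (south): (x=1, y=8) -> (x=1, y=9)
  south (south): blocked, stay at (x=1, y=9)
  west (west): (x=1, y=9) -> (x=0, y=9)
  east (east): (x=0, y=9) -> (x=1, y=9)
  north (north): (x=1, y=9) -> (x=1, y=8)
  east (east): (x=1, y=8) -> (x=2, y=8)
  east (east): blocked, stay at (x=2, y=8)
  west (west): (x=2, y=8) -> (x=1, y=8)
  west (west): blocked, stay at (x=1, y=8)
  south (south): (x=1, y=8) -> (x=1, y=9)
  west (west): (x=1, y=9) -> (x=0, y=9)
  south (south): (x=0, y=9) -> (x=0, y=10)
Final: (x=0, y=10)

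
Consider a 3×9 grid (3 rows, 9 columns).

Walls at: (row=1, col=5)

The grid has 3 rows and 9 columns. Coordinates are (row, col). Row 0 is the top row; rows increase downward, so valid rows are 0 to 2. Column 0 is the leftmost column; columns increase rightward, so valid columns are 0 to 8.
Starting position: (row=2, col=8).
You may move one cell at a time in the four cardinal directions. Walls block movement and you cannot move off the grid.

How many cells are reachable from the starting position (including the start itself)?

Answer: Reachable cells: 26

Derivation:
BFS flood-fill from (row=2, col=8):
  Distance 0: (row=2, col=8)
  Distance 1: (row=1, col=8), (row=2, col=7)
  Distance 2: (row=0, col=8), (row=1, col=7), (row=2, col=6)
  Distance 3: (row=0, col=7), (row=1, col=6), (row=2, col=5)
  Distance 4: (row=0, col=6), (row=2, col=4)
  Distance 5: (row=0, col=5), (row=1, col=4), (row=2, col=3)
  Distance 6: (row=0, col=4), (row=1, col=3), (row=2, col=2)
  Distance 7: (row=0, col=3), (row=1, col=2), (row=2, col=1)
  Distance 8: (row=0, col=2), (row=1, col=1), (row=2, col=0)
  Distance 9: (row=0, col=1), (row=1, col=0)
  Distance 10: (row=0, col=0)
Total reachable: 26 (grid has 26 open cells total)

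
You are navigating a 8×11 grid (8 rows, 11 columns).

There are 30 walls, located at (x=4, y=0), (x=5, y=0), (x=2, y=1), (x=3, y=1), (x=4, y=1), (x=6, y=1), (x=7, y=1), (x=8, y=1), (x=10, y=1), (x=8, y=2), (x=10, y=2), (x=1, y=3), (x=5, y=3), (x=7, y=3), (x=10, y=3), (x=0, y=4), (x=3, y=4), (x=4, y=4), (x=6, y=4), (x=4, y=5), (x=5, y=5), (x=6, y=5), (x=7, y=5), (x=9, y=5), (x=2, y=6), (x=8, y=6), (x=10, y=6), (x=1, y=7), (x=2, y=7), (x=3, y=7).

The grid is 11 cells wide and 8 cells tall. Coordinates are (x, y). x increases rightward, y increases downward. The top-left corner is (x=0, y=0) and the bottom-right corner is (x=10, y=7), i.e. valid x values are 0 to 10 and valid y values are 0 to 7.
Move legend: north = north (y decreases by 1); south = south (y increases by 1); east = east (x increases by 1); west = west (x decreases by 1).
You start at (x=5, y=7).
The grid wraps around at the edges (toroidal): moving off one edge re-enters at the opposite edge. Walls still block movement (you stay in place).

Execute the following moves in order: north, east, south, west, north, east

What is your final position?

Answer: Final position: (x=6, y=6)

Derivation:
Start: (x=5, y=7)
  north (north): (x=5, y=7) -> (x=5, y=6)
  east (east): (x=5, y=6) -> (x=6, y=6)
  south (south): (x=6, y=6) -> (x=6, y=7)
  west (west): (x=6, y=7) -> (x=5, y=7)
  north (north): (x=5, y=7) -> (x=5, y=6)
  east (east): (x=5, y=6) -> (x=6, y=6)
Final: (x=6, y=6)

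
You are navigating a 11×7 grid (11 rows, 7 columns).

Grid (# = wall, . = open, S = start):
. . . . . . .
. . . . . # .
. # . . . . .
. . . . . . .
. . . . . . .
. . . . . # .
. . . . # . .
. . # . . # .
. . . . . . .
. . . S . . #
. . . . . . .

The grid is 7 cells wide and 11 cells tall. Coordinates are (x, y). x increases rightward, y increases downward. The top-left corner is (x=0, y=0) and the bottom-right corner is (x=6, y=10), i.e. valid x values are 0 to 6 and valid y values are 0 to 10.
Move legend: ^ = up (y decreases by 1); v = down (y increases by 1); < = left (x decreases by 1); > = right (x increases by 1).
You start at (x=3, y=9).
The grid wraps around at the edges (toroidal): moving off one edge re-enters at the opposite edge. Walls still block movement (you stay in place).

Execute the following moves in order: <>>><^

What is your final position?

Answer: Final position: (x=4, y=8)

Derivation:
Start: (x=3, y=9)
  < (left): (x=3, y=9) -> (x=2, y=9)
  > (right): (x=2, y=9) -> (x=3, y=9)
  > (right): (x=3, y=9) -> (x=4, y=9)
  > (right): (x=4, y=9) -> (x=5, y=9)
  < (left): (x=5, y=9) -> (x=4, y=9)
  ^ (up): (x=4, y=9) -> (x=4, y=8)
Final: (x=4, y=8)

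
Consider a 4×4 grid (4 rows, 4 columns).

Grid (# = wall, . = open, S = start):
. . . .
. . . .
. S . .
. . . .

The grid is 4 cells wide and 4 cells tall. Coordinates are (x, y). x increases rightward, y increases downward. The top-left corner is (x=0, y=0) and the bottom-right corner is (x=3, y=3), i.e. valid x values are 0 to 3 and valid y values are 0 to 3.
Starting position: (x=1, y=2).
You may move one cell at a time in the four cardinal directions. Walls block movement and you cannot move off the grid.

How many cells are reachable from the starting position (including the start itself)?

Answer: Reachable cells: 16

Derivation:
BFS flood-fill from (x=1, y=2):
  Distance 0: (x=1, y=2)
  Distance 1: (x=1, y=1), (x=0, y=2), (x=2, y=2), (x=1, y=3)
  Distance 2: (x=1, y=0), (x=0, y=1), (x=2, y=1), (x=3, y=2), (x=0, y=3), (x=2, y=3)
  Distance 3: (x=0, y=0), (x=2, y=0), (x=3, y=1), (x=3, y=3)
  Distance 4: (x=3, y=0)
Total reachable: 16 (grid has 16 open cells total)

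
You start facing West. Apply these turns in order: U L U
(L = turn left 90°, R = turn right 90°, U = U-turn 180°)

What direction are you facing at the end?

Start: West
  U (U-turn (180°)) -> East
  L (left (90° counter-clockwise)) -> North
  U (U-turn (180°)) -> South
Final: South

Answer: Final heading: South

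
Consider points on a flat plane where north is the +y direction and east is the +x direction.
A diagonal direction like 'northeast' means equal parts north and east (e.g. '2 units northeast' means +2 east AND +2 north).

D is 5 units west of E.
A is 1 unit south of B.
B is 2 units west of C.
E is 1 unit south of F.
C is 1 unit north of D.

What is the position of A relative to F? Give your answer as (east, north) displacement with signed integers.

Answer: A is at (east=-7, north=-1) relative to F.

Derivation:
Place F at the origin (east=0, north=0).
  E is 1 unit south of F: delta (east=+0, north=-1); E at (east=0, north=-1).
  D is 5 units west of E: delta (east=-5, north=+0); D at (east=-5, north=-1).
  C is 1 unit north of D: delta (east=+0, north=+1); C at (east=-5, north=0).
  B is 2 units west of C: delta (east=-2, north=+0); B at (east=-7, north=0).
  A is 1 unit south of B: delta (east=+0, north=-1); A at (east=-7, north=-1).
Therefore A relative to F: (east=-7, north=-1).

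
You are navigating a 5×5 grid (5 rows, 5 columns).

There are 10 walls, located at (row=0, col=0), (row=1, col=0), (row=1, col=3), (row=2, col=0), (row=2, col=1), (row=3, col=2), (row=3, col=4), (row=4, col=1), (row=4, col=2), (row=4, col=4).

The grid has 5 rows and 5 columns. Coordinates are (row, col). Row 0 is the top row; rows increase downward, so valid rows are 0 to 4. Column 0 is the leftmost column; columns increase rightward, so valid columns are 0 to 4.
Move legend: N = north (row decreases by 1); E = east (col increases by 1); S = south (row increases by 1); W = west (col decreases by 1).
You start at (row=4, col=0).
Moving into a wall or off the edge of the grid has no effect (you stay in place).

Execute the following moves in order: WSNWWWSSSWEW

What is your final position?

Answer: Final position: (row=4, col=0)

Derivation:
Start: (row=4, col=0)
  W (west): blocked, stay at (row=4, col=0)
  S (south): blocked, stay at (row=4, col=0)
  N (north): (row=4, col=0) -> (row=3, col=0)
  [×3]W (west): blocked, stay at (row=3, col=0)
  S (south): (row=3, col=0) -> (row=4, col=0)
  S (south): blocked, stay at (row=4, col=0)
  S (south): blocked, stay at (row=4, col=0)
  W (west): blocked, stay at (row=4, col=0)
  E (east): blocked, stay at (row=4, col=0)
  W (west): blocked, stay at (row=4, col=0)
Final: (row=4, col=0)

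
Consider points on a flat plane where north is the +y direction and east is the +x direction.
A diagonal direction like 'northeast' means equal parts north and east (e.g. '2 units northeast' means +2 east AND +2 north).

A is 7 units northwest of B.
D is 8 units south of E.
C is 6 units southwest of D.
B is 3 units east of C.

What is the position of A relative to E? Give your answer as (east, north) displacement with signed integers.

Place E at the origin (east=0, north=0).
  D is 8 units south of E: delta (east=+0, north=-8); D at (east=0, north=-8).
  C is 6 units southwest of D: delta (east=-6, north=-6); C at (east=-6, north=-14).
  B is 3 units east of C: delta (east=+3, north=+0); B at (east=-3, north=-14).
  A is 7 units northwest of B: delta (east=-7, north=+7); A at (east=-10, north=-7).
Therefore A relative to E: (east=-10, north=-7).

Answer: A is at (east=-10, north=-7) relative to E.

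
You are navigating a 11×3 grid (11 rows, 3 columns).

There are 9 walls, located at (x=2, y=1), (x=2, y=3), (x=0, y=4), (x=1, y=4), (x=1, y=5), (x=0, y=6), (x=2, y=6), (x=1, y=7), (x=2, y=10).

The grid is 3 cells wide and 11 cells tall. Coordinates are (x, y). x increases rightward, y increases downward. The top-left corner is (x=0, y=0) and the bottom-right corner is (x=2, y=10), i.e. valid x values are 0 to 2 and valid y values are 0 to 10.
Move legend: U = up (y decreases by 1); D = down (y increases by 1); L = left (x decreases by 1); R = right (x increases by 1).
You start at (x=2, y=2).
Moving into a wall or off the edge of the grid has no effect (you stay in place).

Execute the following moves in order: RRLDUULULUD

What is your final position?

Answer: Final position: (x=0, y=1)

Derivation:
Start: (x=2, y=2)
  R (right): blocked, stay at (x=2, y=2)
  R (right): blocked, stay at (x=2, y=2)
  L (left): (x=2, y=2) -> (x=1, y=2)
  D (down): (x=1, y=2) -> (x=1, y=3)
  U (up): (x=1, y=3) -> (x=1, y=2)
  U (up): (x=1, y=2) -> (x=1, y=1)
  L (left): (x=1, y=1) -> (x=0, y=1)
  U (up): (x=0, y=1) -> (x=0, y=0)
  L (left): blocked, stay at (x=0, y=0)
  U (up): blocked, stay at (x=0, y=0)
  D (down): (x=0, y=0) -> (x=0, y=1)
Final: (x=0, y=1)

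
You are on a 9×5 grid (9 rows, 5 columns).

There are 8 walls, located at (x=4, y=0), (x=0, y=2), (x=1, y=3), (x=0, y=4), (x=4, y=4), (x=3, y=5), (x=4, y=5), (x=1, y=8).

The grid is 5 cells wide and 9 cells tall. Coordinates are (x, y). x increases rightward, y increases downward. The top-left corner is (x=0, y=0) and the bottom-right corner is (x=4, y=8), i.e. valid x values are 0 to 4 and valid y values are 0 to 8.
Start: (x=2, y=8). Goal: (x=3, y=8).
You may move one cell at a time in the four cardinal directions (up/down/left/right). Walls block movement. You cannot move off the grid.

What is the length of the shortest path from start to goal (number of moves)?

Answer: Shortest path length: 1

Derivation:
BFS from (x=2, y=8) until reaching (x=3, y=8):
  Distance 0: (x=2, y=8)
  Distance 1: (x=2, y=7), (x=3, y=8)  <- goal reached here
One shortest path (1 moves): (x=2, y=8) -> (x=3, y=8)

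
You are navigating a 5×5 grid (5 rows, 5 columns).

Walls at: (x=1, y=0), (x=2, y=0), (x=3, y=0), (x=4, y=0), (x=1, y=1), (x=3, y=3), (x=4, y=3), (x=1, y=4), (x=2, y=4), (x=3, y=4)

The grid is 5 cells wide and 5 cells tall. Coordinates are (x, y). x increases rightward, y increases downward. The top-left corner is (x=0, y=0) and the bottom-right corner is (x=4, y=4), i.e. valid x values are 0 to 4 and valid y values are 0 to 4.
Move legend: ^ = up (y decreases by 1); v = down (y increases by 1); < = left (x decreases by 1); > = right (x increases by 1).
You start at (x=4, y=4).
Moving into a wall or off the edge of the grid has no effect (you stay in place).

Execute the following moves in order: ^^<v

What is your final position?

Start: (x=4, y=4)
  ^ (up): blocked, stay at (x=4, y=4)
  ^ (up): blocked, stay at (x=4, y=4)
  < (left): blocked, stay at (x=4, y=4)
  v (down): blocked, stay at (x=4, y=4)
Final: (x=4, y=4)

Answer: Final position: (x=4, y=4)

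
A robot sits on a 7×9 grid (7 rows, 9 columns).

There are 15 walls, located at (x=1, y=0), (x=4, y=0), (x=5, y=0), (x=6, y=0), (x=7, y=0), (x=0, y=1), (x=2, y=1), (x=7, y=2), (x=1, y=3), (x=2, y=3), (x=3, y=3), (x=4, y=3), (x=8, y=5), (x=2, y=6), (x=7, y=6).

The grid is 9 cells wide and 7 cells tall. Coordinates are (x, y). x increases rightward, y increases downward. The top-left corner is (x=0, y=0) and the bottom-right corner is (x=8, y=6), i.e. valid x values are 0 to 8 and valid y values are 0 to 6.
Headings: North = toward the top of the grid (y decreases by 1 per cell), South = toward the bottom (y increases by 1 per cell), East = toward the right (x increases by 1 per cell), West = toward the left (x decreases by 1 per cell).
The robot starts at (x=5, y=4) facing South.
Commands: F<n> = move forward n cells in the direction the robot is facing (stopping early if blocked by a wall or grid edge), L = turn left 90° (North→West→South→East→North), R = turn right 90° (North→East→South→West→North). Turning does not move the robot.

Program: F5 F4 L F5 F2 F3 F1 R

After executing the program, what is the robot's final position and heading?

Answer: Final position: (x=6, y=6), facing South

Derivation:
Start: (x=5, y=4), facing South
  F5: move forward 2/5 (blocked), now at (x=5, y=6)
  F4: move forward 0/4 (blocked), now at (x=5, y=6)
  L: turn left, now facing East
  F5: move forward 1/5 (blocked), now at (x=6, y=6)
  F2: move forward 0/2 (blocked), now at (x=6, y=6)
  F3: move forward 0/3 (blocked), now at (x=6, y=6)
  F1: move forward 0/1 (blocked), now at (x=6, y=6)
  R: turn right, now facing South
Final: (x=6, y=6), facing South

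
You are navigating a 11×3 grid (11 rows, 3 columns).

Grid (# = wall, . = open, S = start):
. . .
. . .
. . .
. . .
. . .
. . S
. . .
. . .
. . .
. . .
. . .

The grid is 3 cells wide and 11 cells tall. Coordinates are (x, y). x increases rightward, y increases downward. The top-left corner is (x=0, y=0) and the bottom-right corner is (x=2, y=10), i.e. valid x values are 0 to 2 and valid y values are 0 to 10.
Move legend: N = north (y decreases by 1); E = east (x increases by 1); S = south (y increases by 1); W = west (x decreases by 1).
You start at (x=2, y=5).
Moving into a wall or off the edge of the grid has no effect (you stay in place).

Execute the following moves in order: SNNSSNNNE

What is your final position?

Answer: Final position: (x=2, y=3)

Derivation:
Start: (x=2, y=5)
  S (south): (x=2, y=5) -> (x=2, y=6)
  N (north): (x=2, y=6) -> (x=2, y=5)
  N (north): (x=2, y=5) -> (x=2, y=4)
  S (south): (x=2, y=4) -> (x=2, y=5)
  S (south): (x=2, y=5) -> (x=2, y=6)
  N (north): (x=2, y=6) -> (x=2, y=5)
  N (north): (x=2, y=5) -> (x=2, y=4)
  N (north): (x=2, y=4) -> (x=2, y=3)
  E (east): blocked, stay at (x=2, y=3)
Final: (x=2, y=3)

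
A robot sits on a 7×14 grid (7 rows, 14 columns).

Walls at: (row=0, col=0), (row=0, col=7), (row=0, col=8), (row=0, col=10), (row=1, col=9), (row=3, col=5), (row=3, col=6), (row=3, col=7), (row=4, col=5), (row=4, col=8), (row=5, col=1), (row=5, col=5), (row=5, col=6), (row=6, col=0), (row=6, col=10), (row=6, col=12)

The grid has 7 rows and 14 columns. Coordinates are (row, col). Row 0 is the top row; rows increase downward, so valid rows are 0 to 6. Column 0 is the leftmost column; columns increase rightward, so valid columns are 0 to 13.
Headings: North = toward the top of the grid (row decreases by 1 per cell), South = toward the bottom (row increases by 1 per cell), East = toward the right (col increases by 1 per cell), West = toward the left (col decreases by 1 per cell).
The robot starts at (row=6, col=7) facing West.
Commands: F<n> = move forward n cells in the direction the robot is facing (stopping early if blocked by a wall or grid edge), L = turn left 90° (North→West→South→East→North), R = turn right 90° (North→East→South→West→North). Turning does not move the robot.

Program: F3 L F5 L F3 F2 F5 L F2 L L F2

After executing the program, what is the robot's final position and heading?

Start: (row=6, col=7), facing West
  F3: move forward 3, now at (row=6, col=4)
  L: turn left, now facing South
  F5: move forward 0/5 (blocked), now at (row=6, col=4)
  L: turn left, now facing East
  F3: move forward 3, now at (row=6, col=7)
  F2: move forward 2, now at (row=6, col=9)
  F5: move forward 0/5 (blocked), now at (row=6, col=9)
  L: turn left, now facing North
  F2: move forward 2, now at (row=4, col=9)
  L: turn left, now facing West
  L: turn left, now facing South
  F2: move forward 2, now at (row=6, col=9)
Final: (row=6, col=9), facing South

Answer: Final position: (row=6, col=9), facing South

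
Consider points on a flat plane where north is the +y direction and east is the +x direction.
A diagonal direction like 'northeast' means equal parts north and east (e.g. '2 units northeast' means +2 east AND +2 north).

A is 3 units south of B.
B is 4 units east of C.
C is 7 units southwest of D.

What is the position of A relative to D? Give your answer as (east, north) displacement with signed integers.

Answer: A is at (east=-3, north=-10) relative to D.

Derivation:
Place D at the origin (east=0, north=0).
  C is 7 units southwest of D: delta (east=-7, north=-7); C at (east=-7, north=-7).
  B is 4 units east of C: delta (east=+4, north=+0); B at (east=-3, north=-7).
  A is 3 units south of B: delta (east=+0, north=-3); A at (east=-3, north=-10).
Therefore A relative to D: (east=-3, north=-10).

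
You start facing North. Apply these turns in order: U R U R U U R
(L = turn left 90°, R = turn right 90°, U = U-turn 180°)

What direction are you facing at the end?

Answer: Final heading: West

Derivation:
Start: North
  U (U-turn (180°)) -> South
  R (right (90° clockwise)) -> West
  U (U-turn (180°)) -> East
  R (right (90° clockwise)) -> South
  U (U-turn (180°)) -> North
  U (U-turn (180°)) -> South
  R (right (90° clockwise)) -> West
Final: West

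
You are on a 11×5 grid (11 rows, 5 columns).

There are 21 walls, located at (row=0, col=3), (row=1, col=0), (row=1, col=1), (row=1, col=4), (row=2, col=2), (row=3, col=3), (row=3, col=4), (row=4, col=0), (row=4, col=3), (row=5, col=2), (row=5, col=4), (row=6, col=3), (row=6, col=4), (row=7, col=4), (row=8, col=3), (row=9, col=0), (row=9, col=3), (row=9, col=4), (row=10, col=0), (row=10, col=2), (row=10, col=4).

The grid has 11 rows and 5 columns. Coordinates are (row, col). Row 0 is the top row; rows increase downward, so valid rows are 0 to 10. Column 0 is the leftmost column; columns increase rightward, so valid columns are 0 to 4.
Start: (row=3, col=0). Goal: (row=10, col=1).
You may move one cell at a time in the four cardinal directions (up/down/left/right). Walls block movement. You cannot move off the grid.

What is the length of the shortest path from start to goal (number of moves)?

BFS from (row=3, col=0) until reaching (row=10, col=1):
  Distance 0: (row=3, col=0)
  Distance 1: (row=2, col=0), (row=3, col=1)
  Distance 2: (row=2, col=1), (row=3, col=2), (row=4, col=1)
  Distance 3: (row=4, col=2), (row=5, col=1)
  Distance 4: (row=5, col=0), (row=6, col=1)
  Distance 5: (row=6, col=0), (row=6, col=2), (row=7, col=1)
  Distance 6: (row=7, col=0), (row=7, col=2), (row=8, col=1)
  Distance 7: (row=7, col=3), (row=8, col=0), (row=8, col=2), (row=9, col=1)
  Distance 8: (row=9, col=2), (row=10, col=1)  <- goal reached here
One shortest path (8 moves): (row=3, col=0) -> (row=3, col=1) -> (row=4, col=1) -> (row=5, col=1) -> (row=6, col=1) -> (row=7, col=1) -> (row=8, col=1) -> (row=9, col=1) -> (row=10, col=1)

Answer: Shortest path length: 8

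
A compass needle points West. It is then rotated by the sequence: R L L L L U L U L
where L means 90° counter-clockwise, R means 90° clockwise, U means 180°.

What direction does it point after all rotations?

Start: West
  R (right (90° clockwise)) -> North
  L (left (90° counter-clockwise)) -> West
  L (left (90° counter-clockwise)) -> South
  L (left (90° counter-clockwise)) -> East
  L (left (90° counter-clockwise)) -> North
  U (U-turn (180°)) -> South
  L (left (90° counter-clockwise)) -> East
  U (U-turn (180°)) -> West
  L (left (90° counter-clockwise)) -> South
Final: South

Answer: Final heading: South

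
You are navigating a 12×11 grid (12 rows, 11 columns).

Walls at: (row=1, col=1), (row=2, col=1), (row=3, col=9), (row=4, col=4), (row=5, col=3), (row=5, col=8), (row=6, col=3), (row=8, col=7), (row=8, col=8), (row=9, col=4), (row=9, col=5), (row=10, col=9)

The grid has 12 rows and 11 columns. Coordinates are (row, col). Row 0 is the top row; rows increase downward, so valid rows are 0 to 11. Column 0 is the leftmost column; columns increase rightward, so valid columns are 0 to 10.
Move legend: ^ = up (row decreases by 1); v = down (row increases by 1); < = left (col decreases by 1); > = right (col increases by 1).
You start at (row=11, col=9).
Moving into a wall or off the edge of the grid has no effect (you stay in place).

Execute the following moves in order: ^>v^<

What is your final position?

Answer: Final position: (row=10, col=10)

Derivation:
Start: (row=11, col=9)
  ^ (up): blocked, stay at (row=11, col=9)
  > (right): (row=11, col=9) -> (row=11, col=10)
  v (down): blocked, stay at (row=11, col=10)
  ^ (up): (row=11, col=10) -> (row=10, col=10)
  < (left): blocked, stay at (row=10, col=10)
Final: (row=10, col=10)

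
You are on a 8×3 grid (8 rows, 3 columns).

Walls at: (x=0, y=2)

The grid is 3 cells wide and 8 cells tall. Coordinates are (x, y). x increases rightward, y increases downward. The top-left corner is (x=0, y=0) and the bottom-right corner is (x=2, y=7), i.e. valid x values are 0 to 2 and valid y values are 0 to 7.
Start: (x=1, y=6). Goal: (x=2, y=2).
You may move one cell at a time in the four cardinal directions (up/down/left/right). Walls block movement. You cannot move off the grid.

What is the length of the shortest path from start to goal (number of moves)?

BFS from (x=1, y=6) until reaching (x=2, y=2):
  Distance 0: (x=1, y=6)
  Distance 1: (x=1, y=5), (x=0, y=6), (x=2, y=6), (x=1, y=7)
  Distance 2: (x=1, y=4), (x=0, y=5), (x=2, y=5), (x=0, y=7), (x=2, y=7)
  Distance 3: (x=1, y=3), (x=0, y=4), (x=2, y=4)
  Distance 4: (x=1, y=2), (x=0, y=3), (x=2, y=3)
  Distance 5: (x=1, y=1), (x=2, y=2)  <- goal reached here
One shortest path (5 moves): (x=1, y=6) -> (x=2, y=6) -> (x=2, y=5) -> (x=2, y=4) -> (x=2, y=3) -> (x=2, y=2)

Answer: Shortest path length: 5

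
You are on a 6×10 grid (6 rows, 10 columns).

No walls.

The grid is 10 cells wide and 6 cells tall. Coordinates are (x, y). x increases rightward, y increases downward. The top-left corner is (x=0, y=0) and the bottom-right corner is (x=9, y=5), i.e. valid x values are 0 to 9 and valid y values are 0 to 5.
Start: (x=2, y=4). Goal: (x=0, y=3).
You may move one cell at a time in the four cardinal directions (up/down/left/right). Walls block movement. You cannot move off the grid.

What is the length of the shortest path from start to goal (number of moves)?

BFS from (x=2, y=4) until reaching (x=0, y=3):
  Distance 0: (x=2, y=4)
  Distance 1: (x=2, y=3), (x=1, y=4), (x=3, y=4), (x=2, y=5)
  Distance 2: (x=2, y=2), (x=1, y=3), (x=3, y=3), (x=0, y=4), (x=4, y=4), (x=1, y=5), (x=3, y=5)
  Distance 3: (x=2, y=1), (x=1, y=2), (x=3, y=2), (x=0, y=3), (x=4, y=3), (x=5, y=4), (x=0, y=5), (x=4, y=5)  <- goal reached here
One shortest path (3 moves): (x=2, y=4) -> (x=1, y=4) -> (x=0, y=4) -> (x=0, y=3)

Answer: Shortest path length: 3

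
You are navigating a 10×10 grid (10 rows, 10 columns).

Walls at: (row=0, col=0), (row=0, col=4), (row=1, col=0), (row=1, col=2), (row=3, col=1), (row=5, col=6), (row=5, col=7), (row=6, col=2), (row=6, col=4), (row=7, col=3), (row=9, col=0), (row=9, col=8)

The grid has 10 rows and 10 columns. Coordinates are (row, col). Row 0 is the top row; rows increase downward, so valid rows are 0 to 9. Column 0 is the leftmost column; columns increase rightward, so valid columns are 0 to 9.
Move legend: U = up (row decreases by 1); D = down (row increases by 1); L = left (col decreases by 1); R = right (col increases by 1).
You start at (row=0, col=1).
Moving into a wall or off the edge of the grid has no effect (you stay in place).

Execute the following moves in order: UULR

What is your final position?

Start: (row=0, col=1)
  U (up): blocked, stay at (row=0, col=1)
  U (up): blocked, stay at (row=0, col=1)
  L (left): blocked, stay at (row=0, col=1)
  R (right): (row=0, col=1) -> (row=0, col=2)
Final: (row=0, col=2)

Answer: Final position: (row=0, col=2)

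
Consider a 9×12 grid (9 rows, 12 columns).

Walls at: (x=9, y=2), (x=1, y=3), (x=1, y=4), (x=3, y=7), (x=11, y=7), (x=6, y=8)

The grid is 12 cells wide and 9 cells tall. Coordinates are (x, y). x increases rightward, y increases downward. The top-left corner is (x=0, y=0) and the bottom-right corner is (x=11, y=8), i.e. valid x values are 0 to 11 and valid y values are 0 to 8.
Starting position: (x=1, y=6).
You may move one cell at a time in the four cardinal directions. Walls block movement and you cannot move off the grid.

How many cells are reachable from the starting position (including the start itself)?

BFS flood-fill from (x=1, y=6):
  Distance 0: (x=1, y=6)
  Distance 1: (x=1, y=5), (x=0, y=6), (x=2, y=6), (x=1, y=7)
  Distance 2: (x=0, y=5), (x=2, y=5), (x=3, y=6), (x=0, y=7), (x=2, y=7), (x=1, y=8)
  Distance 3: (x=0, y=4), (x=2, y=4), (x=3, y=5), (x=4, y=6), (x=0, y=8), (x=2, y=8)
  Distance 4: (x=0, y=3), (x=2, y=3), (x=3, y=4), (x=4, y=5), (x=5, y=6), (x=4, y=7), (x=3, y=8)
  Distance 5: (x=0, y=2), (x=2, y=2), (x=3, y=3), (x=4, y=4), (x=5, y=5), (x=6, y=6), (x=5, y=7), (x=4, y=8)
  Distance 6: (x=0, y=1), (x=2, y=1), (x=1, y=2), (x=3, y=2), (x=4, y=3), (x=5, y=4), (x=6, y=5), (x=7, y=6), (x=6, y=7), (x=5, y=8)
  Distance 7: (x=0, y=0), (x=2, y=0), (x=1, y=1), (x=3, y=1), (x=4, y=2), (x=5, y=3), (x=6, y=4), (x=7, y=5), (x=8, y=6), (x=7, y=7)
  Distance 8: (x=1, y=0), (x=3, y=0), (x=4, y=1), (x=5, y=2), (x=6, y=3), (x=7, y=4), (x=8, y=5), (x=9, y=6), (x=8, y=7), (x=7, y=8)
  Distance 9: (x=4, y=0), (x=5, y=1), (x=6, y=2), (x=7, y=3), (x=8, y=4), (x=9, y=5), (x=10, y=6), (x=9, y=7), (x=8, y=8)
  Distance 10: (x=5, y=0), (x=6, y=1), (x=7, y=2), (x=8, y=3), (x=9, y=4), (x=10, y=5), (x=11, y=6), (x=10, y=7), (x=9, y=8)
  Distance 11: (x=6, y=0), (x=7, y=1), (x=8, y=2), (x=9, y=3), (x=10, y=4), (x=11, y=5), (x=10, y=8)
  Distance 12: (x=7, y=0), (x=8, y=1), (x=10, y=3), (x=11, y=4), (x=11, y=8)
  Distance 13: (x=8, y=0), (x=9, y=1), (x=10, y=2), (x=11, y=3)
  Distance 14: (x=9, y=0), (x=10, y=1), (x=11, y=2)
  Distance 15: (x=10, y=0), (x=11, y=1)
  Distance 16: (x=11, y=0)
Total reachable: 102 (grid has 102 open cells total)

Answer: Reachable cells: 102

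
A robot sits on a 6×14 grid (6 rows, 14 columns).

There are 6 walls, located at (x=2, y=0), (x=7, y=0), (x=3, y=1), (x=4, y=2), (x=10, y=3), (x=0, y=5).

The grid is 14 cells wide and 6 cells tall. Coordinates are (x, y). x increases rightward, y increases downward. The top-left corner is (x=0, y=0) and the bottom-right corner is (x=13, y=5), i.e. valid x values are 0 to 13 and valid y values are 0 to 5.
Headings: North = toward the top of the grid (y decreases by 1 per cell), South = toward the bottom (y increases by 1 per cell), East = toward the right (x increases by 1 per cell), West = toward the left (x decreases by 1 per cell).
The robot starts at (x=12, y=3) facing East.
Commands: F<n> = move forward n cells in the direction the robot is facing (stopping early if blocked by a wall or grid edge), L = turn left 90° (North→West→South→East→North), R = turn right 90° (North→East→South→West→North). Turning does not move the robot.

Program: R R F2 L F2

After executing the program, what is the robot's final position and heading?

Answer: Final position: (x=11, y=5), facing South

Derivation:
Start: (x=12, y=3), facing East
  R: turn right, now facing South
  R: turn right, now facing West
  F2: move forward 1/2 (blocked), now at (x=11, y=3)
  L: turn left, now facing South
  F2: move forward 2, now at (x=11, y=5)
Final: (x=11, y=5), facing South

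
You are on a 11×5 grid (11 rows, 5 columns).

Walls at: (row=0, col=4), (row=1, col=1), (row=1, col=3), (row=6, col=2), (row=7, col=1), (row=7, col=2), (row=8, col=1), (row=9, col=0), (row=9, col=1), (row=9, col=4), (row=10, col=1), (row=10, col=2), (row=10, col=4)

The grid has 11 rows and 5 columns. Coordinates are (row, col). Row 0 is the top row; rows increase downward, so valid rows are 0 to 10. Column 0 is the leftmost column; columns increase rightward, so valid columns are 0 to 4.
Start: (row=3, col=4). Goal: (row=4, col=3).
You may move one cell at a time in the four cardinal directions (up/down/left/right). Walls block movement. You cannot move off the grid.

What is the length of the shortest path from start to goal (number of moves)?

BFS from (row=3, col=4) until reaching (row=4, col=3):
  Distance 0: (row=3, col=4)
  Distance 1: (row=2, col=4), (row=3, col=3), (row=4, col=4)
  Distance 2: (row=1, col=4), (row=2, col=3), (row=3, col=2), (row=4, col=3), (row=5, col=4)  <- goal reached here
One shortest path (2 moves): (row=3, col=4) -> (row=3, col=3) -> (row=4, col=3)

Answer: Shortest path length: 2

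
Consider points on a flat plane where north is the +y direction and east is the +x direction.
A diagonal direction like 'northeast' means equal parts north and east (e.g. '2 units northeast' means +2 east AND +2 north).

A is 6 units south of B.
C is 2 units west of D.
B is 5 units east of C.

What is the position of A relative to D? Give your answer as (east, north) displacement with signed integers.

Answer: A is at (east=3, north=-6) relative to D.

Derivation:
Place D at the origin (east=0, north=0).
  C is 2 units west of D: delta (east=-2, north=+0); C at (east=-2, north=0).
  B is 5 units east of C: delta (east=+5, north=+0); B at (east=3, north=0).
  A is 6 units south of B: delta (east=+0, north=-6); A at (east=3, north=-6).
Therefore A relative to D: (east=3, north=-6).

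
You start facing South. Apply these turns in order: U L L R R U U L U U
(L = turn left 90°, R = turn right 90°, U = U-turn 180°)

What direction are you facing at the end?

Start: South
  U (U-turn (180°)) -> North
  L (left (90° counter-clockwise)) -> West
  L (left (90° counter-clockwise)) -> South
  R (right (90° clockwise)) -> West
  R (right (90° clockwise)) -> North
  U (U-turn (180°)) -> South
  U (U-turn (180°)) -> North
  L (left (90° counter-clockwise)) -> West
  U (U-turn (180°)) -> East
  U (U-turn (180°)) -> West
Final: West

Answer: Final heading: West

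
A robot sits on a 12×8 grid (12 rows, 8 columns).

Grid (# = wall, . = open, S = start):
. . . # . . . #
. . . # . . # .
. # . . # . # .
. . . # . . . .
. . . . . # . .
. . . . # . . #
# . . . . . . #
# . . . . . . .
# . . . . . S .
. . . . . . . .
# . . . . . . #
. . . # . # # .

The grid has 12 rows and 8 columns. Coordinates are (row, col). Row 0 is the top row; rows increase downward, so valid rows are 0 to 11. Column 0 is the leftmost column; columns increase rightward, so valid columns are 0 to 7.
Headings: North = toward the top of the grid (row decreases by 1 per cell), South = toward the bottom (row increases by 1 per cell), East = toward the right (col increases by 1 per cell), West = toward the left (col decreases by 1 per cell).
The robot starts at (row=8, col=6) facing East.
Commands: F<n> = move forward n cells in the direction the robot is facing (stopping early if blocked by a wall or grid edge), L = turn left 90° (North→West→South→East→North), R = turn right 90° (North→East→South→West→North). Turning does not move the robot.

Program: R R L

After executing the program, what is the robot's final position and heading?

Start: (row=8, col=6), facing East
  R: turn right, now facing South
  R: turn right, now facing West
  L: turn left, now facing South
Final: (row=8, col=6), facing South

Answer: Final position: (row=8, col=6), facing South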